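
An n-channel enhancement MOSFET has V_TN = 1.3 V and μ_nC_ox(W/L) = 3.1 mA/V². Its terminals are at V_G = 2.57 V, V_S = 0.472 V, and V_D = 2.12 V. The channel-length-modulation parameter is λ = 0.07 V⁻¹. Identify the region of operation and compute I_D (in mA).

Saturation; I_D = 1.10 mA

V_GS = V_G − V_S = 2.57 − 0.472 = 2.1 V; V_DS = V_D − V_S = 2.12 − 0.472 = 1.65 V.
V_ov = V_GS − V_TN = 2.1 − 1.3 = 0.798 V.
Since V_DS = 1.65 V ≥ V_ov = 0.798 V, the device is in saturation.
I_D = ½ k_n V_ov² (1 + λ V_DS) = 0.5 × 3.1 × 0.798² × (1 + 0.07 × 1.65) = 1.1 mA.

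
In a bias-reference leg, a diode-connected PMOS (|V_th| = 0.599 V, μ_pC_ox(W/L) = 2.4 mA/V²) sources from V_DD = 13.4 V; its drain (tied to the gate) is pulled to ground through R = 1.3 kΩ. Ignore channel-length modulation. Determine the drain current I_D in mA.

I_D = 7.88 mA

With gate tied to drain, V_SG = V_SD ≥ V_SG − |V_th|, so the device is in saturation.
KCL at the drain: ½ k_p (V_SG − |V_th|)² = (V_DD − V_SG)/R.
Let x = V_SG − 0.599. Then 1.56 x² + x − 12.8 = 0, giving x = 2.56 V (positive root), so V_SG = 3.16 V.
I_D = (V_DD − V_SG)/R = (13.4 − 3.16) / 1.3 = 7.88 mA.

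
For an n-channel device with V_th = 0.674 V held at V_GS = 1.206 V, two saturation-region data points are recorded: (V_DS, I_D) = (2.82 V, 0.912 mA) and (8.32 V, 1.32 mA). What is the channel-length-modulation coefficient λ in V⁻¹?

λ = 0.106 V⁻¹

With V_GS fixed, I_D ∝ (1 + λ V_DS) in saturation, so I_D2/I_D1 = (1 + λ V_DS2)/(1 + λ V_DS1).
1.32/0.912 = 1.447 = (1 + 8.32 λ)/(1 + 2.82 λ).
Solving: λ (I_D1 V_DS2 − I_D2 V_DS1) = I_D2 − I_D1, so λ = (1.32 − 0.912) / (0.912 × 8.32 − 1.32 × 2.82) = 0.408 / 3.87 = 0.106 V⁻¹.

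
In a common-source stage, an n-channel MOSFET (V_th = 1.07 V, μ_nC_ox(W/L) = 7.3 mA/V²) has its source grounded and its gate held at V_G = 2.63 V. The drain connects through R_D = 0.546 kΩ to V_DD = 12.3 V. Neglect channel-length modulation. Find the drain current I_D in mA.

I_D = 8.88 mA

V_GS = V_G = 2.63 V, so V_ov = 2.63 − 1.07 = 1.56 V.
Assume saturation: I_D = ½ k_n V_ov² = 0.5 × 7.3 × 1.56² = 8.88 mA, giving V_DS = V_DD − I_D R_D = 12.3 − 8.88 × 0.546 = 7.45 V.
V_DS = 7.45 V ≥ V_ov = 1.56 V, confirming saturation.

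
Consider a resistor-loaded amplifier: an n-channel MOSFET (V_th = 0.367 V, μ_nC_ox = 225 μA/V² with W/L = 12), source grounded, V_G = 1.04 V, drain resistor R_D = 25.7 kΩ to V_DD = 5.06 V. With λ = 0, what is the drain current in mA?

I_D = 0.192 mA

V_GS = V_G = 1.04 V, so V_ov = 1.04 − 0.367 = 0.673 V.
k_n = μ_nC_ox · (W/L) = 2.7 mA/V².
Assume saturation: I_D = ½ k_n V_ov² = 0.5 × 2.7 × 0.673² = 0.611 mA, giving V_DS = V_DD − I_D R_D = 5.06 − 0.611 × 25.7 = -10.7 V.
But -10.7 V < V_ov = 0.673 V, so the device is actually in triode.
In triode I_D = k_n[V_ov V_DS − ½ V_DS²] and I_D = (V_DD − V_DS)/R_D. Equating: 34.7 V_DS² − 47.7 V_DS + 5.06 = 0, giving V_DS = 0.116 V (the root below V_ov).
I_D = (5.06 − 0.116) / 25.7 = 0.192 mA.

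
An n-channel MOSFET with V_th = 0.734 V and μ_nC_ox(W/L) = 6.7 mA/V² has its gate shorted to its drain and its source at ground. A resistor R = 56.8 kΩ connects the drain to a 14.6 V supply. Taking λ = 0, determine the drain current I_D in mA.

With gate tied to drain, V_GS = V_DS ≥ V_GS − V_th, so the device is in saturation.
KCL at the drain: ½ k_n (V_GS − V_th)² = (V_DD − V_GS)/R.
Let x = V_GS − 0.734. Then 190 x² + x − 13.87 = 0, giving x = 0.267 V (positive root), so V_GS = 1 V.
I_D = (V_DD − V_GS)/R = (14.6 − 1) / 56.8 = 0.239 mA.

I_D = 0.239 mA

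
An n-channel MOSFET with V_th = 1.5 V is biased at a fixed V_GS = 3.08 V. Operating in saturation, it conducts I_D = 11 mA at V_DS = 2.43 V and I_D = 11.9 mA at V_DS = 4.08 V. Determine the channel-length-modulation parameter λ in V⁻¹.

With V_GS fixed, I_D ∝ (1 + λ V_DS) in saturation, so I_D2/I_D1 = (1 + λ V_DS2)/(1 + λ V_DS1).
11.9/11 = 1.082 = (1 + 4.08 λ)/(1 + 2.43 λ).
Solving: λ (I_D1 V_DS2 − I_D2 V_DS1) = I_D2 − I_D1, so λ = (11.9 − 11) / (11 × 4.08 − 11.9 × 2.43) = 0.9 / 16 = 0.0564 V⁻¹.

λ = 0.0564 V⁻¹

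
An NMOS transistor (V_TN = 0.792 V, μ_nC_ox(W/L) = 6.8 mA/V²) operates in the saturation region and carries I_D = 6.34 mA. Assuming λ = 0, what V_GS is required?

In saturation I_D = ½ k_n (V_GS − V_TN)², so V_GS − V_TN = √(2 I_D / k_n) = √(2 × 6.34 / 6.8) = 1.37 V.
V_GS = 0.792 + 1.37 = 2.16 V.

V_GS = 2.16 V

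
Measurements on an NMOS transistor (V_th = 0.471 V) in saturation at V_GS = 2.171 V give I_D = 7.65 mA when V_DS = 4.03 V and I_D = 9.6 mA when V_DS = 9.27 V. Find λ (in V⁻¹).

With V_GS fixed, I_D ∝ (1 + λ V_DS) in saturation, so I_D2/I_D1 = (1 + λ V_DS2)/(1 + λ V_DS1).
9.6/7.65 = 1.255 = (1 + 9.27 λ)/(1 + 4.03 λ).
Solving: λ (I_D1 V_DS2 − I_D2 V_DS1) = I_D2 − I_D1, so λ = (9.6 − 7.65) / (7.65 × 9.27 − 9.6 × 4.03) = 1.95 / 32.2 = 0.0605 V⁻¹.

λ = 0.0605 V⁻¹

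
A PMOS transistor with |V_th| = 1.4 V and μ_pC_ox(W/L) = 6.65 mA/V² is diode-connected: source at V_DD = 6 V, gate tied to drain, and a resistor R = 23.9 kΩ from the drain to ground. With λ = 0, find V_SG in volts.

V_SG = 1.63 V

With gate tied to drain, V_SG = V_SD ≥ V_SG − |V_th|, so the device is in saturation.
KCL at the drain: ½ k_p (V_SG − |V_th|)² = (V_DD − V_SG)/R.
Let x = V_SG − 1.4. Then 79.5 x² + x − 4.6 = 0, giving x = 0.234 V (positive root), so V_SG = 1.63 V.
I_D = (V_DD − V_SG)/R = (6 − 1.63) / 23.9 = 0.183 mA.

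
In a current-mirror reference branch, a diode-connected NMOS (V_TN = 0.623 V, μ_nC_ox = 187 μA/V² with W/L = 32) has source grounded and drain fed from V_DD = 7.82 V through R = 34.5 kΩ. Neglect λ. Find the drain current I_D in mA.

With gate tied to drain, V_GS = V_DS ≥ V_GS − V_TN, so the device is in saturation.
k_n = μ_nC_ox · (W/L) = 5.984 mA/V².
KCL at the drain: ½ k_n (V_GS − V_TN)² = (V_DD − V_GS)/R.
Let x = V_GS − 0.623. Then 103 x² + x − 7.197 = 0, giving x = 0.259 V (positive root), so V_GS = 0.882 V.
I_D = (V_DD − V_GS)/R = (7.82 − 0.882) / 34.5 = 0.201 mA.

I_D = 0.201 mA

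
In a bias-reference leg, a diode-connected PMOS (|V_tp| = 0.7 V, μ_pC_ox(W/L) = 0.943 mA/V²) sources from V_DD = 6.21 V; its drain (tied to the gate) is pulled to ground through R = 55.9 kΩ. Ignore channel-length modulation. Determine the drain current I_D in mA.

With gate tied to drain, V_SG = V_SD ≥ V_SG − |V_tp|, so the device is in saturation.
KCL at the drain: ½ k_p (V_SG − |V_tp|)² = (V_DD − V_SG)/R.
Let x = V_SG − 0.7. Then 26.4 x² + x − 5.51 = 0, giving x = 0.439 V (positive root), so V_SG = 1.14 V.
I_D = (V_DD − V_SG)/R = (6.21 − 1.14) / 55.9 = 0.0907 mA.

I_D = 0.0907 mA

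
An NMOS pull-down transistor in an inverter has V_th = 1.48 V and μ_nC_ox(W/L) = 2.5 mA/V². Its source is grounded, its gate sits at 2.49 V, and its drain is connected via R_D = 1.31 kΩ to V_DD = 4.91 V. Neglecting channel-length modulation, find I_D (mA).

I_D = 1.28 mA

V_GS = V_G = 2.49 V, so V_ov = 2.49 − 1.48 = 1.01 V.
Assume saturation: I_D = ½ k_n V_ov² = 0.5 × 2.5 × 1.01² = 1.28 mA, giving V_DS = V_DD − I_D R_D = 4.91 − 1.28 × 1.31 = 3.24 V.
V_DS = 3.24 V ≥ V_ov = 1.01 V, confirming saturation.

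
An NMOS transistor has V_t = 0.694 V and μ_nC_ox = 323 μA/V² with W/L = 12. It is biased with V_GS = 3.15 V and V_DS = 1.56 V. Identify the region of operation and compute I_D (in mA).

k_n = μ_nC_ox · (W/L) = 3.876 mA/V².
V_ov = V_GS − V_t = 3.15 − 0.694 = 2.46 V.
Since V_DS = 1.56 V < V_ov = 2.46 V, the device is in the triode region.
I_D = k_n [V_ov · V_DS − ½ V_DS²] = 3.876 × [2.46 × 1.56 − 0.5 × 1.56²] = 10.1 mA.

Triode; I_D = 10.1 mA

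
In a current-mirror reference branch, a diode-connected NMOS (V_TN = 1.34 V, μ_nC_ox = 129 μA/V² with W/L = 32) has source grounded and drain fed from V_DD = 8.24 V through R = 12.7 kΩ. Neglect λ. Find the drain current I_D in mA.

I_D = 0.504 mA

With gate tied to drain, V_GS = V_DS ≥ V_GS − V_TN, so the device is in saturation.
k_n = μ_nC_ox · (W/L) = 4.128 mA/V².
KCL at the drain: ½ k_n (V_GS − V_TN)² = (V_DD − V_GS)/R.
Let x = V_GS − 1.34. Then 26.2 x² + x − 6.9 = 0, giving x = 0.494 V (positive root), so V_GS = 1.83 V.
I_D = (V_DD − V_GS)/R = (8.24 − 1.83) / 12.7 = 0.504 mA.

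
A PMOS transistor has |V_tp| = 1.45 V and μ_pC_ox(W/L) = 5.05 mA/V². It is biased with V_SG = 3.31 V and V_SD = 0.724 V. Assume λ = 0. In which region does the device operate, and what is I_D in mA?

Triode; I_D = 5.48 mA

V_ov = V_SG − |V_tp| = 3.31 − 1.45 = 1.86 V.
Since V_SD = 0.724 V < V_ov = 1.86 V, the device is in the triode region.
I_D = k_p [V_ov · V_SD − ½ V_SD²] = 5.05 × [1.86 × 0.724 − 0.5 × 0.724²] = 5.48 mA.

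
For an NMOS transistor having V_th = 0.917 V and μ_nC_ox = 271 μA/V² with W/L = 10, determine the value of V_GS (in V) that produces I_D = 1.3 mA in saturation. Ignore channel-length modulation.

k_n = μ_nC_ox · (W/L) = 2.71 mA/V².
In saturation I_D = ½ k_n (V_GS − V_th)², so V_GS − V_th = √(2 I_D / k_n) = √(2 × 1.3 / 2.71) = 0.979 V.
V_GS = 0.917 + 0.979 = 1.9 V.

V_GS = 1.90 V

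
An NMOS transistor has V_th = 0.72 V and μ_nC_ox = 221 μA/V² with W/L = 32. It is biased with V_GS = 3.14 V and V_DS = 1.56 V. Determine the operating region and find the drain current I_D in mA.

k_n = μ_nC_ox · (W/L) = 7.072 mA/V².
V_ov = V_GS − V_th = 3.14 − 0.72 = 2.42 V.
Since V_DS = 1.56 V < V_ov = 2.42 V, the device is in the triode region.
I_D = k_n [V_ov · V_DS − ½ V_DS²] = 7.072 × [2.42 × 1.56 − 0.5 × 1.56²] = 18.1 mA.

Triode; I_D = 18.1 mA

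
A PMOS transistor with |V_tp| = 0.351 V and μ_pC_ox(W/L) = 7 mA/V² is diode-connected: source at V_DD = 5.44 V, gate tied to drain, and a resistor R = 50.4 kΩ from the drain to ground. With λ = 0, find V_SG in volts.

V_SG = 0.518 V

With gate tied to drain, V_SG = V_SD ≥ V_SG − |V_tp|, so the device is in saturation.
KCL at the drain: ½ k_p (V_SG − |V_tp|)² = (V_DD − V_SG)/R.
Let x = V_SG − 0.351. Then 176 x² + x − 5.089 = 0, giving x = 0.167 V (positive root), so V_SG = 0.518 V.
I_D = (V_DD − V_SG)/R = (5.44 − 0.518) / 50.4 = 0.0977 mA.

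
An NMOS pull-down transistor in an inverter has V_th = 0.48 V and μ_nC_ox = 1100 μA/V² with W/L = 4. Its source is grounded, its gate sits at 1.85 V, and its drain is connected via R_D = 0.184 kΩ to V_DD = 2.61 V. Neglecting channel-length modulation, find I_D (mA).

I_D = 4.13 mA

V_GS = V_G = 1.85 V, so V_ov = 1.85 − 0.48 = 1.37 V.
k_n = μ_nC_ox · (W/L) = 4.4 mA/V².
Assume saturation: I_D = ½ k_n V_ov² = 0.5 × 4.4 × 1.37² = 4.13 mA, giving V_DS = V_DD − I_D R_D = 2.61 − 4.13 × 0.184 = 1.85 V.
V_DS = 1.85 V ≥ V_ov = 1.37 V, confirming saturation.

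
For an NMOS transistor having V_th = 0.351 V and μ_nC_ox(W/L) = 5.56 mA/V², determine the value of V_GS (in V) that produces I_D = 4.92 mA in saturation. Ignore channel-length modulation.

In saturation I_D = ½ k_n (V_GS − V_th)², so V_GS − V_th = √(2 I_D / k_n) = √(2 × 4.92 / 5.56) = 1.33 V.
V_GS = 0.351 + 1.33 = 1.68 V.

V_GS = 1.68 V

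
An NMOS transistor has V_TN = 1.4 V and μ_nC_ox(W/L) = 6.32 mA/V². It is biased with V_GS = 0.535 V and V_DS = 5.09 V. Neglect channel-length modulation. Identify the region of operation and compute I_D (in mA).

Cutoff; I_D = 0 mA

V_GS = 0.535 V < V_TN = 1.4 V, so the transistor is in cutoff.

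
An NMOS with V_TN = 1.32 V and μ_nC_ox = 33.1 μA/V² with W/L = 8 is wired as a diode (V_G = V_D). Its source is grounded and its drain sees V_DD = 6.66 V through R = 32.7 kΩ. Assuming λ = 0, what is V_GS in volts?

V_GS = 2.32 V

With gate tied to drain, V_GS = V_DS ≥ V_GS − V_TN, so the device is in saturation.
k_n = μ_nC_ox · (W/L) = 0.2648 mA/V².
KCL at the drain: ½ k_n (V_GS − V_TN)² = (V_DD − V_GS)/R.
Let x = V_GS − 1.32. Then 4.33 x² + x − 5.34 = 0, giving x = 1 V (positive root), so V_GS = 2.32 V.
I_D = (V_DD − V_GS)/R = (6.66 − 2.32) / 32.7 = 0.133 mA.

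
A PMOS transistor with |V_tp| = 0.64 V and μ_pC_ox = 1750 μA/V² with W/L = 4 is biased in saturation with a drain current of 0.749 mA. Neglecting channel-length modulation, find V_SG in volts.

k_p = μ_pC_ox · (W/L) = 7 mA/V².
In saturation I_D = ½ k_p (V_SG − |V_tp|)², so V_SG − |V_tp| = √(2 I_D / k_p) = √(2 × 0.749 / 7) = 0.463 V.
V_SG = 0.64 + 0.463 = 1.1 V.

V_SG = 1.10 V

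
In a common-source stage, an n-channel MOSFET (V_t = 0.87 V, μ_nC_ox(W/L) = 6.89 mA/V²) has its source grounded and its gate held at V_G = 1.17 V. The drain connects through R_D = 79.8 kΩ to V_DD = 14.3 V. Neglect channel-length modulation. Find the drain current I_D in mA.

V_GS = V_G = 1.17 V, so V_ov = 1.17 − 0.87 = 0.3 V.
Assume saturation: I_D = ½ k_n V_ov² = 0.5 × 6.89 × 0.3² = 0.31 mA, giving V_DS = V_DD − I_D R_D = 14.3 − 0.31 × 79.8 = -10.4 V.
But -10.4 V < V_ov = 0.3 V, so the device is actually in triode.
In triode I_D = k_n[V_ov V_DS − ½ V_DS²] and I_D = (V_DD − V_DS)/R_D. Equating: 275 V_DS² − 165.9 V_DS + 14.3 = 0, giving V_DS = 0.104 V (the root below V_ov).
I_D = (14.3 − 0.104) / 79.8 = 0.178 mA.

I_D = 0.178 mA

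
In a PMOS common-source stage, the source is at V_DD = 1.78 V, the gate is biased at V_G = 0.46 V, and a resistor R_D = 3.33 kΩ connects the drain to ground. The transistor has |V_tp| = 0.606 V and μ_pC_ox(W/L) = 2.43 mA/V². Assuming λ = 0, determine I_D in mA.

I_D = 0.437 mA

V_SG = V_DD − V_G = 1.78 − 0.46 = 1.32 V, so V_ov = 1.32 − 0.606 = 0.714 V.
Assume saturation: I_D = ½ k_p V_ov² = 0.5 × 2.43 × 0.714² = 0.619 mA, giving V_SD = V_DD − I_D R_D = 1.78 − 0.619 × 3.33 = -0.283 V.
But -0.283 V < V_ov = 0.714 V, so the device is actually in triode.
In triode I_D = k_p[V_ov V_SD − ½ V_SD²] and I_D = (V_DD − V_SD)/R_D. Equating: 4.05 V_SD² − 6.778 V_SD + 1.78 = 0, giving V_SD = 0.326 V (the root below V_ov).
I_D = (1.78 − 0.326) / 3.33 = 0.437 mA.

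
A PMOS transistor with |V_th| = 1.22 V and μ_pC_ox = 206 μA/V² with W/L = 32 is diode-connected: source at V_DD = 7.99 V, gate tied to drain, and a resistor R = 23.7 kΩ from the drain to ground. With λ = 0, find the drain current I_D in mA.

I_D = 0.273 mA

With gate tied to drain, V_SG = V_SD ≥ V_SG − |V_th|, so the device is in saturation.
k_p = μ_pC_ox · (W/L) = 6.592 mA/V².
KCL at the drain: ½ k_p (V_SG − |V_th|)² = (V_DD − V_SG)/R.
Let x = V_SG − 1.22. Then 78.1 x² + x − 6.77 = 0, giving x = 0.288 V (positive root), so V_SG = 1.51 V.
I_D = (V_DD − V_SG)/R = (7.99 − 1.51) / 23.7 = 0.273 mA.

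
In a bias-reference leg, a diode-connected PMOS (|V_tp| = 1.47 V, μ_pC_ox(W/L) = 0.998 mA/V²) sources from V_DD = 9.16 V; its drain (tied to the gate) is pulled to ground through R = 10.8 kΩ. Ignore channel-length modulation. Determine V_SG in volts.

With gate tied to drain, V_SG = V_SD ≥ V_SG − |V_tp|, so the device is in saturation.
KCL at the drain: ½ k_p (V_SG − |V_tp|)² = (V_DD − V_SG)/R.
Let x = V_SG − 1.47. Then 5.39 x² + x − 7.69 = 0, giving x = 1.11 V (positive root), so V_SG = 2.58 V.
I_D = (V_DD − V_SG)/R = (9.16 − 2.58) / 10.8 = 0.61 mA.

V_SG = 2.58 V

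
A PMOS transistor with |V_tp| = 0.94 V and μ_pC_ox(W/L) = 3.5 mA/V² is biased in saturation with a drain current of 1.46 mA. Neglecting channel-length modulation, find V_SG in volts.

In saturation I_D = ½ k_p (V_SG − |V_tp|)², so V_SG − |V_tp| = √(2 I_D / k_p) = √(2 × 1.46 / 3.5) = 0.913 V.
V_SG = 0.94 + 0.913 = 1.85 V.

V_SG = 1.85 V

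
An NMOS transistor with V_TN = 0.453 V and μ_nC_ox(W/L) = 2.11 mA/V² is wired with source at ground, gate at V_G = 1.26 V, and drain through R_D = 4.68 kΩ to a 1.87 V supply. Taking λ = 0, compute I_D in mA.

V_GS = V_G = 1.26 V, so V_ov = 1.26 − 0.453 = 0.807 V.
Assume saturation: I_D = ½ k_n V_ov² = 0.5 × 2.11 × 0.807² = 0.687 mA, giving V_DS = V_DD − I_D R_D = 1.87 − 0.687 × 4.68 = -1.35 V.
But -1.35 V < V_ov = 0.807 V, so the device is actually in triode.
In triode I_D = k_n[V_ov V_DS − ½ V_DS²] and I_D = (V_DD − V_DS)/R_D. Equating: 4.94 V_DS² − 8.969 V_DS + 1.87 = 0, giving V_DS = 0.24 V (the root below V_ov).
I_D = (1.87 − 0.24) / 4.68 = 0.348 mA.

I_D = 0.348 mA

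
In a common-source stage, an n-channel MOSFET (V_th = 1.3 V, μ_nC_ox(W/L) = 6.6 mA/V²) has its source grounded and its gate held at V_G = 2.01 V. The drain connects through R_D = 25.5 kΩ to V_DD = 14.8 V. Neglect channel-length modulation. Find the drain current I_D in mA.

V_GS = V_G = 2.01 V, so V_ov = 2.01 − 1.3 = 0.71 V.
Assume saturation: I_D = ½ k_n V_ov² = 0.5 × 6.6 × 0.71² = 1.66 mA, giving V_DS = V_DD − I_D R_D = 14.8 − 1.66 × 25.5 = -27.6 V.
But -27.6 V < V_ov = 0.71 V, so the device is actually in triode.
In triode I_D = k_n[V_ov V_DS − ½ V_DS²] and I_D = (V_DD − V_DS)/R_D. Equating: 84.1 V_DS² − 120.5 V_DS + 14.8 = 0, giving V_DS = 0.136 V (the root below V_ov).
I_D = (14.8 − 0.136) / 25.5 = 0.575 mA.

I_D = 0.575 mA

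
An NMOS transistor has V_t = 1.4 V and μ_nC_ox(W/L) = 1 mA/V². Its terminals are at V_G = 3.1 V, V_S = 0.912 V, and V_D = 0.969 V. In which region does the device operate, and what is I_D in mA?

V_GS = V_G − V_S = 3.1 − 0.912 = 2.19 V; V_DS = V_D − V_S = 0.969 − 0.912 = 0.057 V.
V_ov = V_GS − V_t = 2.19 − 1.4 = 0.788 V.
Since V_DS = 0.057 V < V_ov = 0.788 V, the device is in the triode region.
I_D = k_n [V_ov · V_DS − ½ V_DS²] = 1 × [0.788 × 0.057 − 0.5 × 0.057²] = 0.0433 mA.

Triode; I_D = 0.0433 mA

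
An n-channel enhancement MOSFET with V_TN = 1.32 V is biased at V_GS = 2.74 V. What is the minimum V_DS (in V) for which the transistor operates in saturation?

The boundary between triode and saturation is V_DS = V_GS − V_TN = V_ov.
V_ov = 2.74 − 1.32 = 1.42 V.

V_DS,sat = 1.42 V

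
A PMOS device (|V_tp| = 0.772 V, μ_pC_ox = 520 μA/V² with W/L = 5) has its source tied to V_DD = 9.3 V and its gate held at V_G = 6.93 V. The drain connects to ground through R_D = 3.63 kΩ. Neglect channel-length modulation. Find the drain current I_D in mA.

I_D = 2.36 mA

V_SG = V_DD − V_G = 9.3 − 6.93 = 2.37 V, so V_ov = 2.37 − 0.772 = 1.6 V.
k_p = μ_pC_ox · (W/L) = 2.6 mA/V².
Assume saturation: I_D = ½ k_p V_ov² = 0.5 × 2.6 × 1.6² = 3.32 mA, giving V_SD = V_DD − I_D R_D = 9.3 − 3.32 × 3.63 = -2.75 V.
But -2.75 V < V_ov = 1.6 V, so the device is actually in triode.
In triode I_D = k_p[V_ov V_SD − ½ V_SD²] and I_D = (V_DD − V_SD)/R_D. Equating: 4.72 V_SD² − 16.08 V_SD + 9.3 = 0, giving V_SD = 0.738 V (the root below V_ov).
I_D = (9.3 − 0.738) / 3.63 = 2.36 mA.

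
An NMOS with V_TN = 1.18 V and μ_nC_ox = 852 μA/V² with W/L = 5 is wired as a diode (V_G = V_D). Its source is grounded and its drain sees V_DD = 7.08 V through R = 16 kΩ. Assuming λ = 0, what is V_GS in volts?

V_GS = 1.58 V

With gate tied to drain, V_GS = V_DS ≥ V_GS − V_TN, so the device is in saturation.
k_n = μ_nC_ox · (W/L) = 4.26 mA/V².
KCL at the drain: ½ k_n (V_GS − V_TN)² = (V_DD − V_GS)/R.
Let x = V_GS − 1.18. Then 34.1 x² + x − 5.9 = 0, giving x = 0.402 V (positive root), so V_GS = 1.58 V.
I_D = (V_DD − V_GS)/R = (7.08 − 1.58) / 16 = 0.344 mA.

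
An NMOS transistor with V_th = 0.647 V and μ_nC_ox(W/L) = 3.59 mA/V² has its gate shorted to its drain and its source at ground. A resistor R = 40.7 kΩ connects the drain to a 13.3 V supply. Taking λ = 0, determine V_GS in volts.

V_GS = 1.06 V

With gate tied to drain, V_GS = V_DS ≥ V_GS − V_th, so the device is in saturation.
KCL at the drain: ½ k_n (V_GS − V_th)² = (V_DD − V_GS)/R.
Let x = V_GS − 0.647. Then 73.1 x² + x − 12.65 = 0, giving x = 0.409 V (positive root), so V_GS = 1.06 V.
I_D = (V_DD − V_GS)/R = (13.3 − 1.06) / 40.7 = 0.301 mA.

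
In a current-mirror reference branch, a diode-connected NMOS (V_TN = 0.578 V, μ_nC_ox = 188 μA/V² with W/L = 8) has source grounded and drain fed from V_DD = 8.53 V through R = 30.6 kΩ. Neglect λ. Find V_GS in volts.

With gate tied to drain, V_GS = V_DS ≥ V_GS − V_TN, so the device is in saturation.
k_n = μ_nC_ox · (W/L) = 1.504 mA/V².
KCL at the drain: ½ k_n (V_GS − V_TN)² = (V_DD − V_GS)/R.
Let x = V_GS − 0.578. Then 23 x² + x − 7.952 = 0, giving x = 0.567 V (positive root), so V_GS = 1.14 V.
I_D = (V_DD − V_GS)/R = (8.53 − 1.14) / 30.6 = 0.241 mA.

V_GS = 1.14 V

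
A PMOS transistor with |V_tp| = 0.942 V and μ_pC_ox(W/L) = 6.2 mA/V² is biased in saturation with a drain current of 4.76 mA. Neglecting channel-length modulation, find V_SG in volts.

In saturation I_D = ½ k_p (V_SG − |V_tp|)², so V_SG − |V_tp| = √(2 I_D / k_p) = √(2 × 4.76 / 6.2) = 1.24 V.
V_SG = 0.942 + 1.24 = 2.18 V.

V_SG = 2.18 V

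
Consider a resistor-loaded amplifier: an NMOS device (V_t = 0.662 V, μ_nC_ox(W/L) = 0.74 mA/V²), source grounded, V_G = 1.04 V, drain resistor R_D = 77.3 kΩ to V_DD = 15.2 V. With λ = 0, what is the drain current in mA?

V_GS = V_G = 1.04 V, so V_ov = 1.04 − 0.662 = 0.378 V.
Assume saturation: I_D = ½ k_n V_ov² = 0.5 × 0.74 × 0.378² = 0.0529 mA, giving V_DS = V_DD − I_D R_D = 15.2 − 0.0529 × 77.3 = 11.1 V.
V_DS = 11.1 V ≥ V_ov = 0.378 V, confirming saturation.

I_D = 0.0529 mA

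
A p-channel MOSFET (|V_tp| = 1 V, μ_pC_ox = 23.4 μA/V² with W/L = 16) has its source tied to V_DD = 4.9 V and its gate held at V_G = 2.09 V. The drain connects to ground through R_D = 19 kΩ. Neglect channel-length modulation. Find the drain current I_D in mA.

V_SG = V_DD − V_G = 4.9 − 2.09 = 2.81 V, so V_ov = 2.81 − 1 = 1.81 V.
k_p = μ_pC_ox · (W/L) = 0.3744 mA/V².
Assume saturation: I_D = ½ k_p V_ov² = 0.5 × 0.3744 × 1.81² = 0.613 mA, giving V_SD = V_DD − I_D R_D = 4.9 − 0.613 × 19 = -6.75 V.
But -6.75 V < V_ov = 1.81 V, so the device is actually in triode.
In triode I_D = k_p[V_ov V_SD − ½ V_SD²] and I_D = (V_DD − V_SD)/R_D. Equating: 3.56 V_SD² − 13.88 V_SD + 4.9 = 0, giving V_SD = 0.393 V (the root below V_ov).
I_D = (4.9 − 0.393) / 19 = 0.237 mA.

I_D = 0.237 mA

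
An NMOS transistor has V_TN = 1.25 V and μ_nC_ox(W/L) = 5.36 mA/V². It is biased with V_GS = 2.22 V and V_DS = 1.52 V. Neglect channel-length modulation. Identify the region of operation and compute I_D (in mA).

V_ov = V_GS − V_TN = 2.22 − 1.25 = 0.97 V.
Since V_DS = 1.52 V ≥ V_ov = 0.97 V, the device is in saturation.
I_D = ½ k_n V_ov² = 0.5 × 5.36 × 0.97² = 2.52 mA.

Saturation; I_D = 2.52 mA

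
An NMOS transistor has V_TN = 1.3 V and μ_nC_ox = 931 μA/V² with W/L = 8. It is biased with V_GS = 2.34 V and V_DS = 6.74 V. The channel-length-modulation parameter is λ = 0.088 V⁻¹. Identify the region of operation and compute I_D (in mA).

k_n = μ_nC_ox · (W/L) = 7.448 mA/V².
V_ov = V_GS − V_TN = 2.34 − 1.3 = 1.04 V.
Since V_DS = 6.74 V ≥ V_ov = 1.04 V, the device is in saturation.
I_D = ½ k_n V_ov² (1 + λ V_DS) = 0.5 × 7.448 × 1.04² × (1 + 0.088 × 6.74) = 6.42 mA.

Saturation; I_D = 6.42 mA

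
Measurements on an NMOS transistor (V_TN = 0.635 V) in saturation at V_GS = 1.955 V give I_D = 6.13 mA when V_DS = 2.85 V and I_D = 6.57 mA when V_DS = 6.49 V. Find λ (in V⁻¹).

λ = 0.0209 V⁻¹

With V_GS fixed, I_D ∝ (1 + λ V_DS) in saturation, so I_D2/I_D1 = (1 + λ V_DS2)/(1 + λ V_DS1).
6.57/6.13 = 1.072 = (1 + 6.49 λ)/(1 + 2.85 λ).
Solving: λ (I_D1 V_DS2 − I_D2 V_DS1) = I_D2 − I_D1, so λ = (6.57 − 6.13) / (6.13 × 6.49 − 6.57 × 2.85) = 0.44 / 21.1 = 0.0209 V⁻¹.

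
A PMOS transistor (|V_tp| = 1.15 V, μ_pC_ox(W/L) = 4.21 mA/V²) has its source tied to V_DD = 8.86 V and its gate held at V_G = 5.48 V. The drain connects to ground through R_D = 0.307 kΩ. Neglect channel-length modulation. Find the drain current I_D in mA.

I_D = 10.5 mA

V_SG = V_DD − V_G = 8.86 − 5.48 = 3.38 V, so V_ov = 3.38 − 1.15 = 2.23 V.
Assume saturation: I_D = ½ k_p V_ov² = 0.5 × 4.21 × 2.23² = 10.5 mA, giving V_SD = V_DD − I_D R_D = 8.86 − 10.5 × 0.307 = 5.65 V.
V_SD = 5.65 V ≥ V_ov = 2.23 V, confirming saturation.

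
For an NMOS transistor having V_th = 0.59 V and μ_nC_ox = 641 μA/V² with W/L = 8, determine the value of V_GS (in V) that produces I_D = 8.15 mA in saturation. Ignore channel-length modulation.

V_GS = 2.37 V

k_n = μ_nC_ox · (W/L) = 5.128 mA/V².
In saturation I_D = ½ k_n (V_GS − V_th)², so V_GS − V_th = √(2 I_D / k_n) = √(2 × 8.15 / 5.128) = 1.78 V.
V_GS = 0.59 + 1.78 = 2.37 V.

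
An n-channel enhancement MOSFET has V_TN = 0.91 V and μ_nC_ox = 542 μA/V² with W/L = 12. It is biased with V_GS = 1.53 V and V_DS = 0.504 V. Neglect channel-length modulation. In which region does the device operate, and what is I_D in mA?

Triode; I_D = 1.21 mA

k_n = μ_nC_ox · (W/L) = 6.504 mA/V².
V_ov = V_GS − V_TN = 1.53 − 0.91 = 0.62 V.
Since V_DS = 0.504 V < V_ov = 0.62 V, the device is in the triode region.
I_D = k_n [V_ov · V_DS − ½ V_DS²] = 6.504 × [0.62 × 0.504 − 0.5 × 0.504²] = 1.21 mA.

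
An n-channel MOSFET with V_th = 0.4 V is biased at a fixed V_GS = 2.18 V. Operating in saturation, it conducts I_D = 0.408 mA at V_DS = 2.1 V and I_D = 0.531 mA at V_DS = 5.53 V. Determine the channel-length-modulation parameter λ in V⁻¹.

With V_GS fixed, I_D ∝ (1 + λ V_DS) in saturation, so I_D2/I_D1 = (1 + λ V_DS2)/(1 + λ V_DS1).
0.531/0.408 = 1.301 = (1 + 5.53 λ)/(1 + 2.1 λ).
Solving: λ (I_D1 V_DS2 − I_D2 V_DS1) = I_D2 − I_D1, so λ = (0.531 − 0.408) / (0.408 × 5.53 − 0.531 × 2.1) = 0.123 / 1.14 = 0.108 V⁻¹.

λ = 0.108 V⁻¹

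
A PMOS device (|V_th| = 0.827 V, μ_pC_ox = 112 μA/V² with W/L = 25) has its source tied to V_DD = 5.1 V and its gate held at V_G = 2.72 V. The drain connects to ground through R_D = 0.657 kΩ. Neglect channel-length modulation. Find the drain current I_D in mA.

V_SG = V_DD − V_G = 5.1 − 2.72 = 2.38 V, so V_ov = 2.38 − 0.827 = 1.55 V.
k_p = μ_pC_ox · (W/L) = 2.8 mA/V².
Assume saturation: I_D = ½ k_p V_ov² = 0.5 × 2.8 × 1.55² = 3.38 mA, giving V_SD = V_DD − I_D R_D = 5.1 − 3.38 × 0.657 = 2.88 V.
V_SD = 2.88 V ≥ V_ov = 1.55 V, confirming saturation.

I_D = 3.38 mA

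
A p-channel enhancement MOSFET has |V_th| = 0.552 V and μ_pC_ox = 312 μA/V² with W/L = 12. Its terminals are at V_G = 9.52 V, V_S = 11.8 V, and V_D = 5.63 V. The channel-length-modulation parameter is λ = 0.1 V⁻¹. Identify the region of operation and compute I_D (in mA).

V_SG = V_S − V_G = 11.8 − 9.52 = 2.28 V; V_SD = V_S − V_D = 11.8 − 5.63 = 6.17 V.
k_p = μ_pC_ox · (W/L) = 3.744 mA/V².
V_ov = V_SG − |V_th| = 2.28 − 0.552 = 1.73 V.
Since V_SD = 6.17 V ≥ V_ov = 1.73 V, the device is in saturation.
I_D = ½ k_p V_ov² (1 + λ V_SD) = 0.5 × 3.744 × 1.73² × (1 + 0.1 × 6.17) = 9.04 mA.

Saturation; I_D = 9.04 mA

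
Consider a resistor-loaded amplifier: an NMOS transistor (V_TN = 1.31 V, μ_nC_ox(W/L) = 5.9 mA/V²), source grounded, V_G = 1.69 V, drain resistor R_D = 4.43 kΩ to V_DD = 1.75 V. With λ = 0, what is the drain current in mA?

I_D = 0.346 mA

V_GS = V_G = 1.69 V, so V_ov = 1.69 − 1.31 = 0.38 V.
Assume saturation: I_D = ½ k_n V_ov² = 0.5 × 5.9 × 0.38² = 0.426 mA, giving V_DS = V_DD − I_D R_D = 1.75 − 0.426 × 4.43 = -0.137 V.
But -0.137 V < V_ov = 0.38 V, so the device is actually in triode.
In triode I_D = k_n[V_ov V_DS − ½ V_DS²] and I_D = (V_DD − V_DS)/R_D. Equating: 13.1 V_DS² − 10.93 V_DS + 1.75 = 0, giving V_DS = 0.216 V (the root below V_ov).
I_D = (1.75 − 0.216) / 4.43 = 0.346 mA.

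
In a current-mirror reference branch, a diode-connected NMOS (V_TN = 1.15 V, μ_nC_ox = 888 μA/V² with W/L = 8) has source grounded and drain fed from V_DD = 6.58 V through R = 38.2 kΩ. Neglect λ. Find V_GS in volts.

V_GS = 1.35 V

With gate tied to drain, V_GS = V_DS ≥ V_GS − V_TN, so the device is in saturation.
k_n = μ_nC_ox · (W/L) = 7.104 mA/V².
KCL at the drain: ½ k_n (V_GS − V_TN)² = (V_DD − V_GS)/R.
Let x = V_GS − 1.15. Then 136 x² + x − 5.43 = 0, giving x = 0.196 V (positive root), so V_GS = 1.35 V.
I_D = (V_DD − V_GS)/R = (6.58 − 1.35) / 38.2 = 0.137 mA.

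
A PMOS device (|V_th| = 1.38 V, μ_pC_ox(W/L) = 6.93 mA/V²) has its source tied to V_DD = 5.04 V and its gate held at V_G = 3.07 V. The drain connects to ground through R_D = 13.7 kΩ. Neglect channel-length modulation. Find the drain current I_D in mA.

I_D = 0.361 mA

V_SG = V_DD − V_G = 5.04 − 3.07 = 1.97 V, so V_ov = 1.97 − 1.38 = 0.59 V.
Assume saturation: I_D = ½ k_p V_ov² = 0.5 × 6.93 × 0.59² = 1.21 mA, giving V_SD = V_DD − I_D R_D = 5.04 − 1.21 × 13.7 = -11.5 V.
But -11.5 V < V_ov = 0.59 V, so the device is actually in triode.
In triode I_D = k_p[V_ov V_SD − ½ V_SD²] and I_D = (V_DD − V_SD)/R_D. Equating: 47.5 V_SD² − 57.02 V_SD + 5.04 = 0, giving V_SD = 0.0961 V (the root below V_ov).
I_D = (5.04 − 0.0961) / 13.7 = 0.361 mA.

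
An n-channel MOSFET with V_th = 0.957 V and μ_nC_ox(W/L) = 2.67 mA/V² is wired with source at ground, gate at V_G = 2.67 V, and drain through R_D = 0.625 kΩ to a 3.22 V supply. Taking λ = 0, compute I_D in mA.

V_GS = V_G = 2.67 V, so V_ov = 2.67 − 0.957 = 1.71 V.
Assume saturation: I_D = ½ k_n V_ov² = 0.5 × 2.67 × 1.71² = 3.92 mA, giving V_DS = V_DD − I_D R_D = 3.22 − 3.92 × 0.625 = 0.772 V.
But 0.772 V < V_ov = 1.71 V, so the device is actually in triode.
In triode I_D = k_n[V_ov V_DS − ½ V_DS²] and I_D = (V_DD − V_DS)/R_D. Equating: 0.834 V_DS² − 3.859 V_DS + 3.22 = 0, giving V_DS = 1.09 V (the root below V_ov).
I_D = (3.22 − 1.09) / 0.625 = 3.4 mA.

I_D = 3.40 mA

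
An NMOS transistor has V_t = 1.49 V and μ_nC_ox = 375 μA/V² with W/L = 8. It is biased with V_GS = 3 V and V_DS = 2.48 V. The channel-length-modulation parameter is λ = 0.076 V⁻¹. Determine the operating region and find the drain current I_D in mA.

k_n = μ_nC_ox · (W/L) = 3 mA/V².
V_ov = V_GS − V_t = 3 − 1.49 = 1.51 V.
Since V_DS = 2.48 V ≥ V_ov = 1.51 V, the device is in saturation.
I_D = ½ k_n V_ov² (1 + λ V_DS) = 0.5 × 3 × 1.51² × (1 + 0.076 × 2.48) = 4.06 mA.

Saturation; I_D = 4.06 mA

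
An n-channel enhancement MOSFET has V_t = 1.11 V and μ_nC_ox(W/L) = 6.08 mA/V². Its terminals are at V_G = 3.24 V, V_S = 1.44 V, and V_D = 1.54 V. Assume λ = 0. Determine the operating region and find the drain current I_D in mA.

V_GS = V_G − V_S = 3.24 − 1.44 = 1.8 V; V_DS = V_D − V_S = 1.54 − 1.44 = 0.1 V.
V_ov = V_GS − V_t = 1.8 − 1.11 = 0.69 V.
Since V_DS = 0.1 V < V_ov = 0.69 V, the device is in the triode region.
I_D = k_n [V_ov · V_DS − ½ V_DS²] = 6.08 × [0.69 × 0.1 − 0.5 × 0.1²] = 0.389 mA.

Triode; I_D = 0.389 mA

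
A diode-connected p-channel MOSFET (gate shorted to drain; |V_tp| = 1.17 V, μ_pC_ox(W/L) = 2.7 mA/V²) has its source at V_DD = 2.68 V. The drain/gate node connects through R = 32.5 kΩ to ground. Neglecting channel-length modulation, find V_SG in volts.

V_SG = 1.34 V

With gate tied to drain, V_SG = V_SD ≥ V_SG − |V_tp|, so the device is in saturation.
KCL at the drain: ½ k_p (V_SG − |V_tp|)² = (V_DD − V_SG)/R.
Let x = V_SG − 1.17. Then 43.9 x² + x − 1.51 = 0, giving x = 0.174 V (positive root), so V_SG = 1.34 V.
I_D = (V_DD − V_SG)/R = (2.68 − 1.34) / 32.5 = 0.0411 mA.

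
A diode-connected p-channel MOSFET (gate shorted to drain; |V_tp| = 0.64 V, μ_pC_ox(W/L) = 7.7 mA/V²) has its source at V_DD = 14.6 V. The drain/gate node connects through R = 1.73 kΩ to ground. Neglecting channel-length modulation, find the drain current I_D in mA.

I_D = 7.27 mA

With gate tied to drain, V_SG = V_SD ≥ V_SG − |V_tp|, so the device is in saturation.
KCL at the drain: ½ k_p (V_SG − |V_tp|)² = (V_DD − V_SG)/R.
Let x = V_SG − 0.64. Then 6.66 x² + x − 13.96 = 0, giving x = 1.37 V (positive root), so V_SG = 2.01 V.
I_D = (V_DD − V_SG)/R = (14.6 − 2.01) / 1.73 = 7.27 mA.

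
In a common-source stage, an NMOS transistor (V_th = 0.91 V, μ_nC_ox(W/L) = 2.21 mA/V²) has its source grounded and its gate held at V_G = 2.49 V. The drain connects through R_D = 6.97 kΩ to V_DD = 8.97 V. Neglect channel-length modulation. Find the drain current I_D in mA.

V_GS = V_G = 2.49 V, so V_ov = 2.49 − 0.91 = 1.58 V.
Assume saturation: I_D = ½ k_n V_ov² = 0.5 × 2.21 × 1.58² = 2.76 mA, giving V_DS = V_DD − I_D R_D = 8.97 − 2.76 × 6.97 = -10.3 V.
But -10.3 V < V_ov = 1.58 V, so the device is actually in triode.
In triode I_D = k_n[V_ov V_DS − ½ V_DS²] and I_D = (V_DD − V_DS)/R_D. Equating: 7.7 V_DS² − 25.34 V_DS + 8.97 = 0, giving V_DS = 0.404 V (the root below V_ov).
I_D = (8.97 − 0.404) / 6.97 = 1.23 mA.

I_D = 1.23 mA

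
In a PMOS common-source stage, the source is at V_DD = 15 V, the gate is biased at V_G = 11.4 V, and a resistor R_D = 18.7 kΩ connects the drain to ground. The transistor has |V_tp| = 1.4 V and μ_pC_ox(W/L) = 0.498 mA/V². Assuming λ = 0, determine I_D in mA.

I_D = 0.756 mA

V_SG = V_DD − V_G = 15 − 11.4 = 3.6 V, so V_ov = 3.6 − 1.4 = 2.2 V.
Assume saturation: I_D = ½ k_p V_ov² = 0.5 × 0.498 × 2.2² = 1.21 mA, giving V_SD = V_DD − I_D R_D = 15 − 1.21 × 18.7 = -7.54 V.
But -7.54 V < V_ov = 2.2 V, so the device is actually in triode.
In triode I_D = k_p[V_ov V_SD − ½ V_SD²] and I_D = (V_DD − V_SD)/R_D. Equating: 4.66 V_SD² − 21.49 V_SD + 15 = 0, giving V_SD = 0.857 V (the root below V_ov).
I_D = (15 − 0.857) / 18.7 = 0.756 mA.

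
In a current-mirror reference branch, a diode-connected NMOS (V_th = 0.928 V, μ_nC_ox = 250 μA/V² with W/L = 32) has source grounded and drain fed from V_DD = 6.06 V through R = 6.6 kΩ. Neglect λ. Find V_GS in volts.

With gate tied to drain, V_GS = V_DS ≥ V_GS − V_th, so the device is in saturation.
k_n = μ_nC_ox · (W/L) = 8 mA/V².
KCL at the drain: ½ k_n (V_GS − V_th)² = (V_DD − V_GS)/R.
Let x = V_GS − 0.928. Then 26.4 x² + x − 5.132 = 0, giving x = 0.422 V (positive root), so V_GS = 1.35 V.
I_D = (V_DD − V_GS)/R = (6.06 − 1.35) / 6.6 = 0.714 mA.

V_GS = 1.35 V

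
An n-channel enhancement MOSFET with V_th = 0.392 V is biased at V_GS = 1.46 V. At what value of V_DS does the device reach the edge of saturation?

V_DS,sat = 1.07 V

The boundary between triode and saturation is V_DS = V_GS − V_th = V_ov.
V_ov = 1.46 − 0.392 = 1.07 V.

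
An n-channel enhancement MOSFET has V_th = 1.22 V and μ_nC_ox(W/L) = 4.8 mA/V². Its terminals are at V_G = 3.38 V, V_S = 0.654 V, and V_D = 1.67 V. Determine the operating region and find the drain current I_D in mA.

Triode; I_D = 4.87 mA

V_GS = V_G − V_S = 3.38 − 0.654 = 2.73 V; V_DS = V_D − V_S = 1.67 − 0.654 = 1.02 V.
V_ov = V_GS − V_th = 2.73 − 1.22 = 1.51 V.
Since V_DS = 1.02 V < V_ov = 1.51 V, the device is in the triode region.
I_D = k_n [V_ov · V_DS − ½ V_DS²] = 4.8 × [1.51 × 1.02 − 0.5 × 1.02²] = 4.87 mA.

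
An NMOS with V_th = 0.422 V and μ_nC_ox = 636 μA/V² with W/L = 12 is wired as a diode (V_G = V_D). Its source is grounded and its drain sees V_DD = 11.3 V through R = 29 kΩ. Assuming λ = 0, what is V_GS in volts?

V_GS = 0.731 V

With gate tied to drain, V_GS = V_DS ≥ V_GS − V_th, so the device is in saturation.
k_n = μ_nC_ox · (W/L) = 7.632 mA/V².
KCL at the drain: ½ k_n (V_GS − V_th)² = (V_DD − V_GS)/R.
Let x = V_GS − 0.422. Then 111 x² + x − 10.88 = 0, giving x = 0.309 V (positive root), so V_GS = 0.731 V.
I_D = (V_DD − V_GS)/R = (11.3 − 0.731) / 29 = 0.364 mA.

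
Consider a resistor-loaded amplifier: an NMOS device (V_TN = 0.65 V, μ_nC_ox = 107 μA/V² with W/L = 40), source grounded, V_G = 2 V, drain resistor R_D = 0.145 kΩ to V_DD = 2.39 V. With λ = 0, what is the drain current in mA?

V_GS = V_G = 2 V, so V_ov = 2 − 0.65 = 1.35 V.
k_n = μ_nC_ox · (W/L) = 4.28 mA/V².
Assume saturation: I_D = ½ k_n V_ov² = 0.5 × 4.28 × 1.35² = 3.9 mA, giving V_DS = V_DD − I_D R_D = 2.39 − 3.9 × 0.145 = 1.82 V.
V_DS = 1.82 V ≥ V_ov = 1.35 V, confirming saturation.

I_D = 3.90 mA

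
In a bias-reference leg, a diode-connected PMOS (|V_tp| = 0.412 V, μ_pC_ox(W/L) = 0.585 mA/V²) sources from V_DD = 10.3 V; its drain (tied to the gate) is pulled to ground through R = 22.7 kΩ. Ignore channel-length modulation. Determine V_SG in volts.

With gate tied to drain, V_SG = V_SD ≥ V_SG − |V_tp|, so the device is in saturation.
KCL at the drain: ½ k_p (V_SG − |V_tp|)² = (V_DD − V_SG)/R.
Let x = V_SG − 0.412. Then 6.64 x² + x − 9.888 = 0, giving x = 1.15 V (positive root), so V_SG = 1.56 V.
I_D = (V_DD − V_SG)/R = (10.3 − 1.56) / 22.7 = 0.385 mA.

V_SG = 1.56 V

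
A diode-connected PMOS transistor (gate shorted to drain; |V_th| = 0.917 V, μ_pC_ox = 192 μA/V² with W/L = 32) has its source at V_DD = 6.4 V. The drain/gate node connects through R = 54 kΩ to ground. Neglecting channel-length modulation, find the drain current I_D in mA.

I_D = 0.0982 mA

With gate tied to drain, V_SG = V_SD ≥ V_SG − |V_th|, so the device is in saturation.
k_p = μ_pC_ox · (W/L) = 6.144 mA/V².
KCL at the drain: ½ k_p (V_SG − |V_th|)² = (V_DD − V_SG)/R.
Let x = V_SG − 0.917. Then 166 x² + x − 5.483 = 0, giving x = 0.179 V (positive root), so V_SG = 1.1 V.
I_D = (V_DD − V_SG)/R = (6.4 − 1.1) / 54 = 0.0982 mA.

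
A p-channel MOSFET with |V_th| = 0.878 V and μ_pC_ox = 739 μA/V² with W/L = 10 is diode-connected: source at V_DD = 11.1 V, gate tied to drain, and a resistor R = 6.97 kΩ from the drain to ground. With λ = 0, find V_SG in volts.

V_SG = 1.49 V

With gate tied to drain, V_SG = V_SD ≥ V_SG − |V_th|, so the device is in saturation.
k_p = μ_pC_ox · (W/L) = 7.39 mA/V².
KCL at the drain: ½ k_p (V_SG − |V_th|)² = (V_DD − V_SG)/R.
Let x = V_SG − 0.878. Then 25.8 x² + x − 10.22 = 0, giving x = 0.611 V (positive root), so V_SG = 1.49 V.
I_D = (V_DD − V_SG)/R = (11.1 − 1.49) / 6.97 = 1.38 mA.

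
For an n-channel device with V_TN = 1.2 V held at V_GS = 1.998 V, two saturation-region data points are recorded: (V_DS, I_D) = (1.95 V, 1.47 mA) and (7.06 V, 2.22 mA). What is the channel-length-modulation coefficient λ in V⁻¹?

With V_GS fixed, I_D ∝ (1 + λ V_DS) in saturation, so I_D2/I_D1 = (1 + λ V_DS2)/(1 + λ V_DS1).
2.22/1.47 = 1.51 = (1 + 7.06 λ)/(1 + 1.95 λ).
Solving: λ (I_D1 V_DS2 − I_D2 V_DS1) = I_D2 − I_D1, so λ = (2.22 − 1.47) / (1.47 × 7.06 − 2.22 × 1.95) = 0.75 / 6.05 = 0.124 V⁻¹.

λ = 0.124 V⁻¹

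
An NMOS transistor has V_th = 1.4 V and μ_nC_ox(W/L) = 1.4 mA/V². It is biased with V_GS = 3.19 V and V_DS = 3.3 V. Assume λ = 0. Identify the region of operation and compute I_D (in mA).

V_ov = V_GS − V_th = 3.19 − 1.4 = 1.79 V.
Since V_DS = 3.3 V ≥ V_ov = 1.79 V, the device is in saturation.
I_D = ½ k_n V_ov² = 0.5 × 1.4 × 1.79² = 2.24 mA.

Saturation; I_D = 2.24 mA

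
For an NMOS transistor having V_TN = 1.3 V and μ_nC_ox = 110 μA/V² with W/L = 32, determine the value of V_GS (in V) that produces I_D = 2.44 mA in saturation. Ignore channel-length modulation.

V_GS = 2.48 V

k_n = μ_nC_ox · (W/L) = 3.52 mA/V².
In saturation I_D = ½ k_n (V_GS − V_TN)², so V_GS − V_TN = √(2 I_D / k_n) = √(2 × 2.44 / 3.52) = 1.18 V.
V_GS = 1.3 + 1.18 = 2.48 V.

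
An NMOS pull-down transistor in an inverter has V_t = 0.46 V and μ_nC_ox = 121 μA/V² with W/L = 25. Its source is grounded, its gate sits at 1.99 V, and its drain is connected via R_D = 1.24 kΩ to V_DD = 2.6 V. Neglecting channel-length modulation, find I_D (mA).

V_GS = V_G = 1.99 V, so V_ov = 1.99 − 0.46 = 1.53 V.
k_n = μ_nC_ox · (W/L) = 3.025 mA/V².
Assume saturation: I_D = ½ k_n V_ov² = 0.5 × 3.025 × 1.53² = 3.54 mA, giving V_DS = V_DD − I_D R_D = 2.6 − 3.54 × 1.24 = -1.79 V.
But -1.79 V < V_ov = 1.53 V, so the device is actually in triode.
In triode I_D = k_n[V_ov V_DS − ½ V_DS²] and I_D = (V_DD − V_DS)/R_D. Equating: 1.88 V_DS² − 6.739 V_DS + 2.6 = 0, giving V_DS = 0.44 V (the root below V_ov).
I_D = (2.6 − 0.44) / 1.24 = 1.74 mA.

I_D = 1.74 mA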